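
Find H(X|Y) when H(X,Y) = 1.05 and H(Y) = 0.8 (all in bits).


H(X|Y) = H(X,Y) - H(Y) = 1.05 - 0.8 = 0.25

0.25 bits


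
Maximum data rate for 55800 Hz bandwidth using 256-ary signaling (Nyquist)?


Rate = 2 * B * log2(M) = 2 * 55800 * 8.0 = 892800.0

892800.0 bps


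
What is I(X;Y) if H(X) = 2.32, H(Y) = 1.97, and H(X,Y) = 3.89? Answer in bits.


I(X;Y) = H(X) + H(Y) - H(X,Y) = 2.32 + 1.97 - 3.89 = 0.4

0.4 bits


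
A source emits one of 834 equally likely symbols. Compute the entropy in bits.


H = log2(n) = log2(834) = 9.7039

9.7039 bits


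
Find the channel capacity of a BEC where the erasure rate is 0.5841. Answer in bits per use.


C = 1 - epsilon = 1 - 0.5841 = 0.4159

0.4159 bits


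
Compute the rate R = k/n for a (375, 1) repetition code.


Rate = k/n = 1/375

1/375


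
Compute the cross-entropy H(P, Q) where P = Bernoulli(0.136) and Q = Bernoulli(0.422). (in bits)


H(P,Q) = -p*log2(q) - (1-p)*log2(1-q). -0.136*log2(0.422) = 0.169277; -0.864*log2(0.578) = 0.683302. H(P,Q) = 0.169277 + 0.683302 = 0.8526

0.8526 bits


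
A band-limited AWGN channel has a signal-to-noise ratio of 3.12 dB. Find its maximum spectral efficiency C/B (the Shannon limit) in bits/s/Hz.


SNR_linear = 10^(3.12/10) = 2.0512; C/B = log2(1 + SNR_linear) = log2(1 + 2.0512) = 1.6094

1.6094 bits/s/Hz


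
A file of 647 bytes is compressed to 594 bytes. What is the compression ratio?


Ratio = original / compressed = 647 / 594 = 1.0892

1.0892


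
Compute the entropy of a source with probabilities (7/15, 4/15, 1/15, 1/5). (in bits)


H = -sum(p_i * log2(p_i)). Terms: -(7/15)*log2(7/15) = 0.513117; -(4/15)*log2(4/15) = 0.508504; -(1/15)*log2(1/15) = 0.260459; -(1/5)*log2(1/5) = 0.464386. H = 0.513117 + 0.508504 + 0.260459 + 0.464386 = 1.7465

1.7465 bits


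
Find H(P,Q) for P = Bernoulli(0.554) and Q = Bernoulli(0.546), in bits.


H(P,Q) = -p*log2(q) - (1-p)*log2(1-q). -0.554*log2(0.546) = 0.483657; -0.446*log2(0.454) = 0.508099. H(P,Q) = 0.483657 + 0.508099 = 0.9918

0.9918 bits


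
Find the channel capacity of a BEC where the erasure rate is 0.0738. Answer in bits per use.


C = 1 - epsilon = 1 - 0.0738 = 0.9262

0.9262 bits


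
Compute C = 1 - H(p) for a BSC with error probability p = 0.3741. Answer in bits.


H(p) = -p*log2(p) - (1-p)*log2(1-p) = -0.3741*log2(0.3741) - 0.6259*log2(0.6259) = 0.530662 + 0.423106 = 0.9538. C = 1 - H(p) = 1 - 0.9538 = 0.0462

0.0462 bits


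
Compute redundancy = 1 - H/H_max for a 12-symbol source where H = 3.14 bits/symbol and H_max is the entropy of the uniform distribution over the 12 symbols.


H_max = log2(K) = log2(12) = 3.585 bits/symbol. Redundancy = 1 - H/H_max = 1 - 3.14/3.585 = 1 - 0.8759 = 0.1241

0.1241


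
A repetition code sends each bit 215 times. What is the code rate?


Rate = k/n = 1/215

1/215


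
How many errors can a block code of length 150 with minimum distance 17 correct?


Correction capability = floor((d-1)/2) = floor((17-1)/2) = 8

8 errors


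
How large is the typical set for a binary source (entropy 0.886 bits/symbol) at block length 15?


log2|A_typical| = nH = 15 * 0.886 = 13.29, so |A_typical| ~ 2^13.29 = 1.002e+04

1.002e+04


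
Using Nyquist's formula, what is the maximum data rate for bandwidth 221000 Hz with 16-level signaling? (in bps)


Rate = 2 * B * log2(M) = 2 * 221000 * 4.0 = 1768000.0

1768000.0 bps


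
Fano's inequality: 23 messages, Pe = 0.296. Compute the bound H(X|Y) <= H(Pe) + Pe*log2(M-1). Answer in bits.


H(Pe) = -Pe*log2(Pe) - (1-Pe)*log2(1-Pe) = -0.296*log2(0.296) - 0.704*log2(0.704) = 0.519874 + 0.356472 = 0.8763. Pe*log2(M-1) = 0.296*log2(22) = 1.319992. Bound = H(Pe) + Pe*log2(M-1) = 0.519874 + 0.356472 + 1.319992 = 2.1963

2.1963 bits


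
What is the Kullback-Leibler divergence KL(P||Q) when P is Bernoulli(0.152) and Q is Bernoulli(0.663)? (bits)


KL = p*log2(p/q) + (1-p)*log2((1-p)/(1-q)) = 0.152*log2(0.152/0.663) + 0.848*log2(0.848/0.337) = 0.806

0.806 bits


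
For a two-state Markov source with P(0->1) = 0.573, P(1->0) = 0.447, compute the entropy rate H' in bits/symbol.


Stationary distribution: pi_0 = p10/(p01+p10) = 0.4382, pi_1 = 0.5618. Entropy rate H' = pi_0*H(p01) + pi_1*H(p10) = 0.4382*0.9846 + 0.5618*0.9919 = 0.9887

0.9887 bits/symbol


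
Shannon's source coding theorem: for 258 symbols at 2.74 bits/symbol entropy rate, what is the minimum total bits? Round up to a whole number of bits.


Minimum bits >= n * H = 258 * 2.74 = 706.92, rounded up to a whole number of bits = 707

707 bits


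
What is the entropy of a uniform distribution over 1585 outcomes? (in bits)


H = log2(n) = log2(1585) = 10.6303

10.6303 bits


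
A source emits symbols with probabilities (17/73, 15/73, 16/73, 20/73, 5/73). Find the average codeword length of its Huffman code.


Huffman construction (repeatedly merge the two least-probable nodes; each merge adds 1 bit to every symbol beneath it): 5/73 + 15/73 = 20/73; 16/73 + 17/73 = 33/73; 20/73 + 20/73 = 40/73; 33/73 + 40/73 = 1. Resulting codeword lengths (in the order the probabilities were given): (2, 3, 2, 2, 3). L_avg = sum(p_i * l_i) = 17/73*2 + 15/73*3 + 16/73*2 + 20/73*2 + 5/73*3 = 166/73 = 2.274

2.274 bits


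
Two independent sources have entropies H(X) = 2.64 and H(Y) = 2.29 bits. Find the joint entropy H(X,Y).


For independent variables, H(X,Y) = H(X) + H(Y) = 2.64 + 2.29 = 4.93

4.93 bits


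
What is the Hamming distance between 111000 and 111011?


Count differing positions: . . . . ^ ^ = 2 differences

2


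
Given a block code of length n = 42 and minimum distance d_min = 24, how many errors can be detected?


Detection capability = d_min - 1 = 24 - 1 = 23

23 errors


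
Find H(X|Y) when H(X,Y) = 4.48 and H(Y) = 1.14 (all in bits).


H(X|Y) = H(X,Y) - H(Y) = 4.48 - 1.14 = 3.34

3.34 bits


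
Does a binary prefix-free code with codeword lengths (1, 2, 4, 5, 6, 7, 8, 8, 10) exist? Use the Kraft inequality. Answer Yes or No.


Kraft sum = sum(2^(-l_i)) = 0.876, need <= 1. Result: satisfied (a binary prefix-free code with these lengths exists)

Yes


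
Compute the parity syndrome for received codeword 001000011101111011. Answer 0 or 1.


Syndrome = XOR of all bits = 0 XOR 0 XOR 1 XOR 0 XOR 0 XOR 0 XOR 0 XOR 1 XOR 1 XOR 1 XOR 0 XOR 1 XOR 1 XOR 1 XOR 1 XOR 0 XOR 1 XOR 1 = 0

0


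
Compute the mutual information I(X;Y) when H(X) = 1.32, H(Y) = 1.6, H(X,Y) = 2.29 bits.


I(X;Y) = H(X) + H(Y) - H(X,Y) = 1.32 + 1.6 - 2.29 = 0.63

0.63 bits


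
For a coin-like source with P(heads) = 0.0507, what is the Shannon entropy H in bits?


H = -p*log2(p) - (1-p)*log2(1-p). -0.0507*log2(0.0507) = 0.218105; -0.9493*log2(0.9493) = 0.071258. H = 0.218105 + 0.071258 = 0.2894

0.2894 bits


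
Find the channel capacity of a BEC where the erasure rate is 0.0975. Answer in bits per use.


C = 1 - epsilon = 1 - 0.0975 = 0.9025

0.9025 bits


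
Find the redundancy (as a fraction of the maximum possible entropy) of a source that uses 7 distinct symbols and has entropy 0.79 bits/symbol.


H_max = log2(K) = log2(7) = 2.8074 bits/symbol. Redundancy = 1 - H/H_max = 1 - 0.79/2.8074 = 1 - 0.2814 = 0.7186

0.7186


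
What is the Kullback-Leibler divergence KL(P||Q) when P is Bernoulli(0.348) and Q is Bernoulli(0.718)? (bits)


KL = p*log2(p/q) + (1-p)*log2((1-p)/(1-q)) = 0.348*log2(0.348/0.718) + 0.652*log2(0.652/0.282) = 0.4248

0.4248 bits


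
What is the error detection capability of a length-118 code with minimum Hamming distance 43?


Detection capability = d_min - 1 = 43 - 1 = 42

42 errors


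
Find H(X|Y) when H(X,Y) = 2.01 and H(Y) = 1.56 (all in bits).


H(X|Y) = H(X,Y) - H(Y) = 2.01 - 1.56 = 0.45

0.45 bits


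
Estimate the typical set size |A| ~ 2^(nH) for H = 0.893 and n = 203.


log2|A_typical| = nH = 203 * 0.893 = 181.279, so |A_typical| ~ 2^181.279 = 3.719e+54

3.719e+54


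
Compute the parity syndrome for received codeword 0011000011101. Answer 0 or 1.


Syndrome = XOR of all bits = 0 XOR 0 XOR 1 XOR 1 XOR 0 XOR 0 XOR 0 XOR 0 XOR 1 XOR 1 XOR 1 XOR 0 XOR 1 = 0

0


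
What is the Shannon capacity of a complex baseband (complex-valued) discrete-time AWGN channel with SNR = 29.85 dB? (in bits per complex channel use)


SNR_linear = 10^(29.85/10) = 966.0509; C = log2(1 + SNR_linear) = log2(1 + 966.0509) = 9.9174

9.9174 bits/channel use


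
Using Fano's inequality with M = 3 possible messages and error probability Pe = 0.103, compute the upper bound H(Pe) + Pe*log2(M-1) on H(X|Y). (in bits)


H(Pe) = -Pe*log2(Pe) - (1-Pe)*log2(1-Pe) = -0.103*log2(0.103) - 0.897*log2(0.897) = 0.337766 + 0.140668 = 0.4784. Pe*log2(M-1) = 0.103*log2(2) = 0.103000. Bound = H(Pe) + Pe*log2(M-1) = 0.337766 + 0.140668 + 0.103000 = 0.5814

0.5814 bits


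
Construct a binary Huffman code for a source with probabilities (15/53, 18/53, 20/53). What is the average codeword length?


Huffman construction (repeatedly merge the two least-probable nodes; each merge adds 1 bit to every symbol beneath it): 15/53 + 18/53 = 33/53; 20/53 + 33/53 = 1. Resulting codeword lengths (in the order the probabilities were given): (2, 2, 1). L_avg = sum(p_i * l_i) = 15/53*2 + 18/53*2 + 20/53*1 = 86/53 = 1.6226

1.6226 bits


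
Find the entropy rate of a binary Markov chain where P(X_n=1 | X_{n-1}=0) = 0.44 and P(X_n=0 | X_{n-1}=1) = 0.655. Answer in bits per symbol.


Stationary distribution: pi_0 = p10/(p01+p10) = 0.5982, pi_1 = 0.4018. Entropy rate H' = pi_0*H(p01) + pi_1*H(p10) = 0.5982*0.9896 + 0.4018*0.9295 = 0.9655

0.9655 bits/symbol


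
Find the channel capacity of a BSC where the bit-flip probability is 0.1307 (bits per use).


H(p) = -p*log2(p) - (1-p)*log2(1-p) = -0.1307*log2(0.1307) - 0.8693*log2(0.8693) = 0.383692 + 0.175663 = 0.5594. C = 1 - H(p) = 1 - 0.5594 = 0.4406

0.4406 bits


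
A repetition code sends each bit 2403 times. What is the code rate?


Rate = k/n = 1/2403

1/2403


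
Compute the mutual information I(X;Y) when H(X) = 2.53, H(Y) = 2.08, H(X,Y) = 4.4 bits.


I(X;Y) = H(X) + H(Y) - H(X,Y) = 2.53 + 2.08 - 4.4 = 0.21

0.21 bits


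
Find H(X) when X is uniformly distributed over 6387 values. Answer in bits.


H = log2(n) = log2(6387) = 12.6409

12.6409 bits


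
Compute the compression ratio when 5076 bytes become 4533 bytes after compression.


Ratio = original / compressed = 5076 / 4533 = 1.1198

1.1198


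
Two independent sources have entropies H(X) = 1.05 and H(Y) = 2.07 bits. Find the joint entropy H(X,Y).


For independent variables, H(X,Y) = H(X) + H(Y) = 1.05 + 2.07 = 3.12

3.12 bits


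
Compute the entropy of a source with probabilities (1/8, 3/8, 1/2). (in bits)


H = -sum(p_i * log2(p_i)). Terms: -(1/8)*log2(1/8) = 0.375000; -(3/8)*log2(3/8) = 0.530639; -(1/2)*log2(1/2) = 0.500000. H = 0.375000 + 0.530639 + 0.500000 = 1.4056

1.4056 bits


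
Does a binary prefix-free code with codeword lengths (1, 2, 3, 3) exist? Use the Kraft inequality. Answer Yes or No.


Kraft sum = sum(2^(-l_i)) = 1.0, need <= 1. Result: satisfied (a binary prefix-free code with these lengths exists)

Yes


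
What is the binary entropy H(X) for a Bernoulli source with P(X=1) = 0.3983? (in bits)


H = -p*log2(p) - (1-p)*log2(1-p). -0.3983*log2(0.3983) = 0.528971; -0.6017*log2(0.6017) = 0.440976. H = 0.528971 + 0.440976 = 0.9699

0.9699 bits


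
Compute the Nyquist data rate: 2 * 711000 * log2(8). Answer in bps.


Rate = 2 * B * log2(M) = 2 * 711000 * 3.0 = 4266000.0

4266000.0 bps


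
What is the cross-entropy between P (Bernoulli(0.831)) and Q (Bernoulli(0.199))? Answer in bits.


H(P,Q) = -p*log2(q) - (1-p)*log2(1-q). -0.831*log2(0.199) = 1.935532; -0.169*log2(0.801) = 0.054101. H(P,Q) = 1.935532 + 0.054101 = 1.9896

1.9896 bits


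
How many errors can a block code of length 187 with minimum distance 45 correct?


Correction capability = floor((d-1)/2) = floor((45-1)/2) = 22

22 errors


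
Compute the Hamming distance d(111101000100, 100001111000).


Count differing positions: . ^ ^ ^ . . ^ ^ ^ ^ . . = 7 differences

7


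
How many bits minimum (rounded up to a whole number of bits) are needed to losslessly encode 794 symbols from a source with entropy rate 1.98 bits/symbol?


Minimum bits >= n * H = 794 * 1.98 = 1572.12, rounded up to a whole number of bits = 1573

1573 bits


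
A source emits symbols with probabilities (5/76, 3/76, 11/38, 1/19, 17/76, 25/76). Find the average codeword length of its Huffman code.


Huffman construction (repeatedly merge the two least-probable nodes; each merge adds 1 bit to every symbol beneath it): 3/76 + 1/19 = 7/76; 5/76 + 7/76 = 3/19; 3/19 + 17/76 = 29/76; 11/38 + 25/76 = 47/76; 29/76 + 47/76 = 1. Resulting codeword lengths (in the order the probabilities were given): (3, 4, 2, 4, 2, 2). L_avg = sum(p_i * l_i) = 5/76*3 + 3/76*4 + 11/38*2 + 1/19*4 + 17/76*2 + 25/76*2 = 9/4 = 2.25

2.25 bits


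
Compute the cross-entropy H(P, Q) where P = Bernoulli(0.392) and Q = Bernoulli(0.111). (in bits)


H(P,Q) = -p*log2(q) - (1-p)*log2(1-q). -0.392*log2(0.111) = 1.243176; -0.608*log2(0.889) = 0.103205. H(P,Q) = 1.243176 + 0.103205 = 1.3464

1.3464 bits


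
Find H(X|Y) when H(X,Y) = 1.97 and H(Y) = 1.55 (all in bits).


H(X|Y) = H(X,Y) - H(Y) = 1.97 - 1.55 = 0.42

0.42 bits


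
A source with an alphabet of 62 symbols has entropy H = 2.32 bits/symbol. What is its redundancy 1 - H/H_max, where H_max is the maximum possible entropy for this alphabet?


H_max = log2(K) = log2(62) = 5.9542 bits/symbol. Redundancy = 1 - H/H_max = 1 - 2.32/5.9542 = 1 - 0.3896 = 0.6104

0.6104


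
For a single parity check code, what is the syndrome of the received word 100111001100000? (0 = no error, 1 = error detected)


Syndrome = XOR of all bits = 1 XOR 0 XOR 0 XOR 1 XOR 1 XOR 1 XOR 0 XOR 0 XOR 1 XOR 1 XOR 0 XOR 0 XOR 0 XOR 0 XOR 0 = 0

0


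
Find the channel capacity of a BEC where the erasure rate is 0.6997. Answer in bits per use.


C = 1 - epsilon = 1 - 0.6997 = 0.3003

0.3003 bits


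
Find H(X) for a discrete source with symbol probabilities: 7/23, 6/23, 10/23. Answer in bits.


H = -sum(p_i * log2(p_i)). Terms: -(7/23)*log2(7/23) = 0.522324; -(6/23)*log2(6/23) = 0.505722; -(10/23)*log2(10/23) = 0.522450. H = 0.522324 + 0.505722 + 0.522450 = 1.5505

1.5505 bits


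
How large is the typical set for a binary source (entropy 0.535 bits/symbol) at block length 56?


log2|A_typical| = nH = 56 * 0.535 = 29.96, so |A_typical| ~ 2^29.96 = 1.044e+09

1.044e+09


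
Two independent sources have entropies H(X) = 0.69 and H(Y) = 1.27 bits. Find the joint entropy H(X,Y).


For independent variables, H(X,Y) = H(X) + H(Y) = 0.69 + 1.27 = 1.96

1.96 bits


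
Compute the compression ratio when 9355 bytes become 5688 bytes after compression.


Ratio = original / compressed = 9355 / 5688 = 1.6447

1.6447


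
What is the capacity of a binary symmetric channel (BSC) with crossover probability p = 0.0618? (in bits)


H(p) = -p*log2(p) - (1-p)*log2(1-p) = -0.0618*log2(0.0618) - 0.9382*log2(0.9382) = 0.248204 + 0.086345 = 0.3345. C = 1 - H(p) = 1 - 0.3345 = 0.6655

0.6655 bits


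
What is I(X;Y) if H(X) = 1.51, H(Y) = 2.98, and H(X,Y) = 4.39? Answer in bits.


I(X;Y) = H(X) + H(Y) - H(X,Y) = 1.51 + 2.98 - 4.39 = 0.1

0.1 bits


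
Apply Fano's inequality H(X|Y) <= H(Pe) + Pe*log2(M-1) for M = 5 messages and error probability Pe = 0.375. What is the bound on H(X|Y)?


H(Pe) = -Pe*log2(Pe) - (1-Pe)*log2(1-Pe) = -0.375*log2(0.375) - 0.625*log2(0.625) = 0.530639 + 0.423795 = 0.9544. Pe*log2(M-1) = 0.375*log2(4) = 0.750000. Bound = H(Pe) + Pe*log2(M-1) = 0.530639 + 0.423795 + 0.750000 = 1.7044

1.7044 bits


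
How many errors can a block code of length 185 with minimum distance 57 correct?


Correction capability = floor((d-1)/2) = floor((57-1)/2) = 28

28 errors


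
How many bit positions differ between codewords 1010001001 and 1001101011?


Count differing positions: . . ^ ^ ^ . . . ^ . = 4 differences

4


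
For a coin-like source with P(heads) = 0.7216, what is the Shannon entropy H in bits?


H = -p*log2(p) - (1-p)*log2(1-p). -0.7216*log2(0.7216) = 0.339678; -0.2784*log2(0.2784) = 0.513584. H = 0.339678 + 0.513584 = 0.8533

0.8533 bits


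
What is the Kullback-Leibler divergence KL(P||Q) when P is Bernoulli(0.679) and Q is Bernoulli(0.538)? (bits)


KL = p*log2(p/q) + (1-p)*log2((1-p)/(1-q)) = 0.679*log2(0.679/0.538) + 0.321*log2(0.321/0.462) = 0.0594

0.0594 bits


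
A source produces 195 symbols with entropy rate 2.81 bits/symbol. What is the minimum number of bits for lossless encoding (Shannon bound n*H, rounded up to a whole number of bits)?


Minimum bits >= n * H = 195 * 2.81 = 547.95, rounded up to a whole number of bits = 548

548 bits


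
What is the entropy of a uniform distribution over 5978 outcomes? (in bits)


H = log2(n) = log2(5978) = 12.5454

12.5454 bits


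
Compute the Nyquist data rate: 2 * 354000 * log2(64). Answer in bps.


Rate = 2 * B * log2(M) = 2 * 354000 * 6.0 = 4248000.0

4248000.0 bps


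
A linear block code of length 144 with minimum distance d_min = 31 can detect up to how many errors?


Detection capability = d_min - 1 = 31 - 1 = 30

30 errors


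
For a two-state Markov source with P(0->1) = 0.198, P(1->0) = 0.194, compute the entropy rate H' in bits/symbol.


Stationary distribution: pi_0 = p10/(p01+p10) = 0.4949, pi_1 = 0.5051. Entropy rate H' = pi_0*H(p01) + pi_1*H(p10) = 0.4949*0.7179 + 0.5051*0.7098 = 0.7138

0.7138 bits/symbol


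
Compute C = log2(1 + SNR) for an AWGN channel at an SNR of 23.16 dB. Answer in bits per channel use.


SNR_linear = 10^(23.16/10) = 207.0141; C = log2(1 + SNR_linear) = log2(1 + 207.0141) = 7.7005

7.7005 bits/channel use


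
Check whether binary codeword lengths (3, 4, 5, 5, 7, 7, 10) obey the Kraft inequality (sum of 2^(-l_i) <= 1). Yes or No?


Kraft sum = sum(2^(-l_i)) = 0.2666, need <= 1. Result: satisfied (a binary prefix-free code with these lengths exists)

Yes


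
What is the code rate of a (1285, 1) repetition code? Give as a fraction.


Rate = k/n = 1/1285

1/1285


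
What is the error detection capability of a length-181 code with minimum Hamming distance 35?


Detection capability = d_min - 1 = 35 - 1 = 34

34 errors


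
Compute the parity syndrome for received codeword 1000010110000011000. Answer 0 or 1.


Syndrome = XOR of all bits = 1 XOR 0 XOR 0 XOR 0 XOR 0 XOR 1 XOR 0 XOR 1 XOR 1 XOR 0 XOR 0 XOR 0 XOR 0 XOR 0 XOR 1 XOR 1 XOR 0 XOR 0 XOR 0 = 0

0


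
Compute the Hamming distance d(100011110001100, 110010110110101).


Count differing positions: . ^ . . . ^ . . . ^ ^ ^ . . ^ = 6 differences

6


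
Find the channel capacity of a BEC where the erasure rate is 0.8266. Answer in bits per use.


C = 1 - epsilon = 1 - 0.8266 = 0.1734

0.1734 bits


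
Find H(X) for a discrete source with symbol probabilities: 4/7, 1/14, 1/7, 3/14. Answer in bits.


H = -sum(p_i * log2(p_i)). Terms: -(4/7)*log2(4/7) = 0.461346; -(1/14)*log2(1/14) = 0.271954; -(1/7)*log2(1/7) = 0.401051; -(3/14)*log2(3/14) = 0.476227. H = 0.461346 + 0.271954 + 0.401051 + 0.476227 = 1.6106

1.6106 bits


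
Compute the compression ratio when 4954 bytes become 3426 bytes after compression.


Ratio = original / compressed = 4954 / 3426 = 1.446

1.446


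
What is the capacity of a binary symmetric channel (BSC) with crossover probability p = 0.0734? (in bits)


H(p) = -p*log2(p) - (1-p)*log2(1-p) = -0.0734*log2(0.0734) - 0.9266*log2(0.9266) = 0.276577 + 0.101909 = 0.3785. C = 1 - H(p) = 1 - 0.3785 = 0.6215

0.6215 bits


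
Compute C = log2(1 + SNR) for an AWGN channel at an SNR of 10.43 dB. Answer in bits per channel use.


SNR_linear = 10^(10.43/10) = 11.0408; C = log2(1 + SNR_linear) = log2(1 + 11.0408) = 3.5899

3.5899 bits/channel use


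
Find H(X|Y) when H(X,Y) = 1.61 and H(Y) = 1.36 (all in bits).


H(X|Y) = H(X,Y) - H(Y) = 1.61 - 1.36 = 0.25

0.25 bits


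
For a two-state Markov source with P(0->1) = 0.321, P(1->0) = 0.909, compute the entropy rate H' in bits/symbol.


Stationary distribution: pi_0 = p10/(p01+p10) = 0.739, pi_1 = 0.261. Entropy rate H' = pi_0*H(p01) + pi_1*H(p10) = 0.739*0.9055 + 0.261*0.4398 = 0.7839

0.7839 bits/symbol


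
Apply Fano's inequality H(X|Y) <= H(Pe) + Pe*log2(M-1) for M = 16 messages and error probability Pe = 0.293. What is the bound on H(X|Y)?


H(Pe) = -Pe*log2(Pe) - (1-Pe)*log2(1-Pe) = -0.293*log2(0.293) - 0.707*log2(0.707) = 0.518911 + 0.353654 = 0.8726. Pe*log2(M-1) = 0.293*log2(15) = 1.144719. Bound = H(Pe) + Pe*log2(M-1) = 0.518911 + 0.353654 + 1.144719 = 2.0173

2.0173 bits


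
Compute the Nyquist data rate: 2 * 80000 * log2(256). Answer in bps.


Rate = 2 * B * log2(M) = 2 * 80000 * 8.0 = 1280000.0

1280000.0 bps


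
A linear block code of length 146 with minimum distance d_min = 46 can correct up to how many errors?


Correction capability = floor((d-1)/2) = floor((46-1)/2) = 22

22 errors


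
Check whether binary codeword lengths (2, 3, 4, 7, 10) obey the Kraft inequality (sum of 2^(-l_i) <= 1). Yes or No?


Kraft sum = sum(2^(-l_i)) = 0.4463, need <= 1. Result: satisfied (a binary prefix-free code with these lengths exists)

Yes


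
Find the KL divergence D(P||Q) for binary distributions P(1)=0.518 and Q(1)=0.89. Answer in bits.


KL = p*log2(p/q) + (1-p)*log2((1-p)/(1-q)) = 0.518*log2(0.518/0.89) + 0.482*log2(0.482/0.11) = 0.6229

0.6229 bits


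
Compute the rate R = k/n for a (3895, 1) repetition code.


Rate = k/n = 1/3895

1/3895


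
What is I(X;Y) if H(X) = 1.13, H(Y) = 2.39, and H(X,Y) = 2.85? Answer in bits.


I(X;Y) = H(X) + H(Y) - H(X,Y) = 1.13 + 2.39 - 2.85 = 0.67

0.67 bits


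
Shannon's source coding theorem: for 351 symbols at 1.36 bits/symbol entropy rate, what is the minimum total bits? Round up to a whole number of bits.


Minimum bits >= n * H = 351 * 1.36 = 477.36, rounded up to a whole number of bits = 478

478 bits


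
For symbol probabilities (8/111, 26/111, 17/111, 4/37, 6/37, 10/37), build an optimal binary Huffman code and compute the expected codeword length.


Huffman construction (repeatedly merge the two least-probable nodes; each merge adds 1 bit to every symbol beneath it): 8/111 + 4/37 = 20/111; 17/111 + 6/37 = 35/111; 20/111 + 26/111 = 46/111; 10/37 + 35/111 = 65/111; 46/111 + 65/111 = 1. Resulting codeword lengths (in the order the probabilities were given): (3, 2, 3, 3, 3, 2). L_avg = sum(p_i * l_i) = 8/111*3 + 26/111*2 + 17/111*3 + 4/37*3 + 6/37*3 + 10/37*2 = 277/111 = 2.4955

2.4955 bits


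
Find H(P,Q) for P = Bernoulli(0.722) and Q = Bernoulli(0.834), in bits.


H(P,Q) = -p*log2(q) - (1-p)*log2(1-q). -0.722*log2(0.834) = 0.189078; -0.278*log2(0.166) = 0.720227. H(P,Q) = 0.189078 + 0.720227 = 0.9093

0.9093 bits


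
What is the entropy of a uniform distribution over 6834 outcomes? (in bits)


H = log2(n) = log2(6834) = 12.7385

12.7385 bits


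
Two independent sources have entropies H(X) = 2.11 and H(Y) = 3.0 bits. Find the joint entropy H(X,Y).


For independent variables, H(X,Y) = H(X) + H(Y) = 2.11 + 3.0 = 5.11

5.11 bits


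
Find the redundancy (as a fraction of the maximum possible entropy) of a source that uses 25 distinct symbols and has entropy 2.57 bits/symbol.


H_max = log2(K) = log2(25) = 4.6439 bits/symbol. Redundancy = 1 - H/H_max = 1 - 2.57/4.6439 = 1 - 0.5534 = 0.4466

0.4466


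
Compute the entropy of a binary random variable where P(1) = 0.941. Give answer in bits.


H = -p*log2(p) - (1-p)*log2(1-p). -0.941*log2(0.941) = 0.082557; -0.059*log2(0.059) = 0.240905. H = 0.082557 + 0.240905 = 0.3235

0.3235 bits


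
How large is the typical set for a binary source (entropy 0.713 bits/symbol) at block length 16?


log2|A_typical| = nH = 16 * 0.713 = 11.408, so |A_typical| ~ 2^11.408 = 2.717e+03

2.717e+03


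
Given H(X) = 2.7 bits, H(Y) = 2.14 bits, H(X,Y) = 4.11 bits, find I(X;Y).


I(X;Y) = H(X) + H(Y) - H(X,Y) = 2.7 + 2.14 - 4.11 = 0.73

0.73 bits


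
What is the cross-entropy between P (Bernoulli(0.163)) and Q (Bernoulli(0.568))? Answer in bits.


H(P,Q) = -p*log2(q) - (1-p)*log2(1-q). -0.163*log2(0.568) = 0.133014; -0.837*log2(0.432) = 1.013521. H(P,Q) = 0.133014 + 1.013521 = 1.1465

1.1465 bits


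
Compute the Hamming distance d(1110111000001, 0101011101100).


Count differing positions: ^ . ^ ^ ^ . . ^ . ^ ^ . ^ = 8 differences

8


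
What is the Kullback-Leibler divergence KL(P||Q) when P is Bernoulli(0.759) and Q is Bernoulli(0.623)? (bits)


KL = p*log2(p/q) + (1-p)*log2((1-p)/(1-q)) = 0.759*log2(0.759/0.623) + 0.241*log2(0.241/0.377) = 0.0606

0.0606 bits


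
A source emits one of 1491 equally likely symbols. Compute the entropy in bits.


H = log2(n) = log2(1491) = 10.5421

10.5421 bits


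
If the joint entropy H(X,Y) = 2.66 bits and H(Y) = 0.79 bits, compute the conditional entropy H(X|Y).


H(X|Y) = H(X,Y) - H(Y) = 2.66 - 0.79 = 1.87

1.87 bits


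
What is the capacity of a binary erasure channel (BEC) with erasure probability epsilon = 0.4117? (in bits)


C = 1 - epsilon = 1 - 0.4117 = 0.5883

0.5883 bits


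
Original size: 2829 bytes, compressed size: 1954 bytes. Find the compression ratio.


Ratio = original / compressed = 2829 / 1954 = 1.4478

1.4478


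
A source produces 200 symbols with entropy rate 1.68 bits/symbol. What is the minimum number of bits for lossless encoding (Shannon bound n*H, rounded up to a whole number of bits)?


Minimum bits >= n * H = 200 * 1.68 = 336.0, rounded up to a whole number of bits = 336

336 bits


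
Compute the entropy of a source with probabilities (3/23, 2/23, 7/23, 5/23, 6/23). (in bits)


H = -sum(p_i * log2(p_i)). Terms: -(3/23)*log2(3/23) = 0.383296; -(2/23)*log2(2/23) = 0.306397; -(7/23)*log2(7/23) = 0.522324; -(5/23)*log2(5/23) = 0.478616; -(6/23)*log2(6/23) = 0.505722. H = 0.383296 + 0.306397 + 0.522324 + 0.478616 + 0.505722 = 2.1964

2.1964 bits


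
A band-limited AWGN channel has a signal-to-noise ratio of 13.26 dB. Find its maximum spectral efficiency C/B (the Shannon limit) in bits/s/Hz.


SNR_linear = 10^(13.26/10) = 21.1836; C/B = log2(1 + SNR_linear) = log2(1 + 21.1836) = 4.4714

4.4714 bits/s/Hz


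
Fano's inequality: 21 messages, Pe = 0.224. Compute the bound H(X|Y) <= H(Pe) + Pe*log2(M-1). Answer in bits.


H(Pe) = -Pe*log2(Pe) - (1-Pe)*log2(1-Pe) = -0.224*log2(0.224) - 0.776*log2(0.776) = 0.483488 + 0.283916 = 0.7674. Pe*log2(M-1) = 0.224*log2(20) = 0.968112. Bound = H(Pe) + Pe*log2(M-1) = 0.483488 + 0.283916 + 0.968112 = 1.7355

1.7355 bits


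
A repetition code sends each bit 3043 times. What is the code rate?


Rate = k/n = 1/3043

1/3043


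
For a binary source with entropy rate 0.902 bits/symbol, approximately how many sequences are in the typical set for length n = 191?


log2|A_typical| = nH = 191 * 0.902 = 172.282, so |A_typical| ~ 2^172.282 = 7.279e+51

7.279e+51


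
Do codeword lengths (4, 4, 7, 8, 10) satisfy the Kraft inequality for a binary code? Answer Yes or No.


Kraft sum = sum(2^(-l_i)) = 0.1377, need <= 1. Result: satisfied (a binary prefix-free code with these lengths exists)

Yes


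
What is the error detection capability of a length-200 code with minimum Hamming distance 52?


Detection capability = d_min - 1 = 52 - 1 = 51

51 errors


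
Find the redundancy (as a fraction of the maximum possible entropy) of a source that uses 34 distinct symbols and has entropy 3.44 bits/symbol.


H_max = log2(K) = log2(34) = 5.0875 bits/symbol. Redundancy = 1 - H/H_max = 1 - 3.44/5.0875 = 1 - 0.6762 = 0.3238

0.3238


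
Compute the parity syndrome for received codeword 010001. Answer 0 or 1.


Syndrome = XOR of all bits = 0 XOR 1 XOR 0 XOR 0 XOR 0 XOR 1 = 0

0


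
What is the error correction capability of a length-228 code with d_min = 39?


Correction capability = floor((d-1)/2) = floor((39-1)/2) = 19

19 errors


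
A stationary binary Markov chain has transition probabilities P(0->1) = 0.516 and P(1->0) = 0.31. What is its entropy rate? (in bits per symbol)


Stationary distribution: pi_0 = p10/(p01+p10) = 0.3753, pi_1 = 0.6247. Entropy rate H' = pi_0*H(p01) + pi_1*H(p10) = 0.3753*0.9993 + 0.6247*0.8932 = 0.933

0.933 bits/symbol


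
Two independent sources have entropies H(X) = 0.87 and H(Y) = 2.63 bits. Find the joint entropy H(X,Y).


For independent variables, H(X,Y) = H(X) + H(Y) = 0.87 + 2.63 = 3.5

3.5 bits


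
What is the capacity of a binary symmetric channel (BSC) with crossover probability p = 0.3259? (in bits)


H(p) = -p*log2(p) - (1-p)*log2(1-p) = -0.3259*log2(0.3259) - 0.6741*log2(0.6741) = 0.527143 + 0.383540 = 0.9107. C = 1 - H(p) = 1 - 0.9107 = 0.0893

0.0893 bits


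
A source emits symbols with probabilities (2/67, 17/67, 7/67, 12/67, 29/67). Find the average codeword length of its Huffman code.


Huffman construction (repeatedly merge the two least-probable nodes; each merge adds 1 bit to every symbol beneath it): 2/67 + 7/67 = 9/67; 9/67 + 12/67 = 21/67; 17/67 + 21/67 = 38/67; 29/67 + 38/67 = 1. Resulting codeword lengths (in the order the probabilities were given): (4, 2, 4, 3, 1). L_avg = sum(p_i * l_i) = 2/67*4 + 17/67*2 + 7/67*4 + 12/67*3 + 29/67*1 = 135/67 = 2.0149

2.0149 bits


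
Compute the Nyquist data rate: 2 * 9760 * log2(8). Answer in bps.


Rate = 2 * B * log2(M) = 2 * 9760 * 3.0 = 58560.0

58560.0 bps


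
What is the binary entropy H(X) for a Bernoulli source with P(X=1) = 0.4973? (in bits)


H = -p*log2(p) - (1-p)*log2(1-p). -0.4973*log2(0.4973) = 0.501185; -0.5027*log2(0.5027) = 0.498794. H = 0.501185 + 0.498794 = 1.0

1.0 bits


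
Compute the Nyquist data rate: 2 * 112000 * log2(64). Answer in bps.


Rate = 2 * B * log2(M) = 2 * 112000 * 6.0 = 1344000.0

1344000.0 bps


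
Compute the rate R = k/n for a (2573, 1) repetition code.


Rate = k/n = 1/2573

1/2573


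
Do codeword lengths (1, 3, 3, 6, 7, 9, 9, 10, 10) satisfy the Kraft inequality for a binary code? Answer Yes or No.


Kraft sum = sum(2^(-l_i)) = 0.7793, need <= 1. Result: satisfied (a binary prefix-free code with these lengths exists)

Yes


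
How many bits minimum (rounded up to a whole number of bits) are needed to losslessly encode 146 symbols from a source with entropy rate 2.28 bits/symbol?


Minimum bits >= n * H = 146 * 2.28 = 332.88, rounded up to a whole number of bits = 333

333 bits


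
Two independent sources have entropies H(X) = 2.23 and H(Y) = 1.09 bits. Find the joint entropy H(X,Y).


For independent variables, H(X,Y) = H(X) + H(Y) = 2.23 + 1.09 = 3.32

3.32 bits


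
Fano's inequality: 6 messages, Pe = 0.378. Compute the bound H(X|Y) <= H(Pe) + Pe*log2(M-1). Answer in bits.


H(Pe) = -Pe*log2(Pe) - (1-Pe)*log2(1-Pe) = -0.378*log2(0.378) - 0.622*log2(0.622) = 0.530539 + 0.426078 = 0.9566. Pe*log2(M-1) = 0.378*log2(5) = 0.877689. Bound = H(Pe) + Pe*log2(M-1) = 0.530539 + 0.426078 + 0.877689 = 1.8343

1.8343 bits


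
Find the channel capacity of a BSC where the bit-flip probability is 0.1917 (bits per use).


H(p) = -p*log2(p) - (1-p)*log2(1-p) = -0.1917*log2(0.1917) - 0.8083*log2(0.8083) = 0.456836 + 0.248178 = 0.705. C = 1 - H(p) = 1 - 0.705 = 0.295

0.295 bits


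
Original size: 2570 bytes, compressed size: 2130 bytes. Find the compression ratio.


Ratio = original / compressed = 2570 / 2130 = 1.2066

1.2066


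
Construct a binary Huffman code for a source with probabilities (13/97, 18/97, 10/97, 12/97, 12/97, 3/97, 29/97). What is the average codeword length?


Huffman construction (repeatedly merge the two least-probable nodes; each merge adds 1 bit to every symbol beneath it): 3/97 + 10/97 = 13/97; 12/97 + 12/97 = 24/97; 13/97 + 13/97 = 26/97; 18/97 + 24/97 = 42/97; 26/97 + 29/97 = 55/97; 42/97 + 55/97 = 1. Resulting codeword lengths (in the order the probabilities were given): (3, 2, 4, 3, 3, 4, 2). L_avg = sum(p_i * l_i) = 13/97*3 + 18/97*2 + 10/97*4 + 12/97*3 + 12/97*3 + 3/97*4 + 29/97*2 = 257/97 = 2.6495

2.6495 bits


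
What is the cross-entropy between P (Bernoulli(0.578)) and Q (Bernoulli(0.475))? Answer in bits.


H(P,Q) = -p*log2(q) - (1-p)*log2(1-q). -0.578*log2(0.475) = 0.620772; -0.422*log2(0.525) = 0.392296. H(P,Q) = 0.620772 + 0.392296 = 1.0131

1.0131 bits


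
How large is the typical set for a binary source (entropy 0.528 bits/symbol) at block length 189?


log2|A_typical| = nH = 189 * 0.528 = 99.792, so |A_typical| ~ 2^99.792 = 1.097e+30

1.097e+30


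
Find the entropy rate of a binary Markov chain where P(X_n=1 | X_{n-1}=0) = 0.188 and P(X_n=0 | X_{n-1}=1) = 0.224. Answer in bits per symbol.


Stationary distribution: pi_0 = p10/(p01+p10) = 0.5437, pi_1 = 0.4563. Entropy rate H' = pi_0*H(p01) + pi_1*H(p10) = 0.5437*0.6973 + 0.4563*0.7674 = 0.7293

0.7293 bits/symbol


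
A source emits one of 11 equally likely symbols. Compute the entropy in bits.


H = log2(n) = log2(11) = 3.4594

3.4594 bits


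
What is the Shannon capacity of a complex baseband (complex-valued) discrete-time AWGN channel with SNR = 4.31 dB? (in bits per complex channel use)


SNR_linear = 10^(4.31/10) = 2.6977; C = log2(1 + SNR_linear) = log2(1 + 2.6977) = 1.8866

1.8866 bits/channel use


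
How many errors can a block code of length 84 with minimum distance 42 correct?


Correction capability = floor((d-1)/2) = floor((42-1)/2) = 20

20 errors


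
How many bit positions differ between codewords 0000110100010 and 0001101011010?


Count differing positions: . . . ^ . ^ ^ ^ ^ ^ . . . = 6 differences

6


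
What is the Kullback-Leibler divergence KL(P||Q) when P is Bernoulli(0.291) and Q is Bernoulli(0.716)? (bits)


KL = p*log2(p/q) + (1-p)*log2((1-p)/(1-q)) = 0.291*log2(0.291/0.716) + 0.709*log2(0.709/0.284) = 0.5578

0.5578 bits


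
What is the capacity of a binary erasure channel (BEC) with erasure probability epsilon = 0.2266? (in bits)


C = 1 - epsilon = 1 - 0.2266 = 0.7734

0.7734 bits


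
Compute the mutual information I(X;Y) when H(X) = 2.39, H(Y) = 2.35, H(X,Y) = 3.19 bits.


I(X;Y) = H(X) + H(Y) - H(X,Y) = 2.39 + 2.35 - 3.19 = 1.55

1.55 bits


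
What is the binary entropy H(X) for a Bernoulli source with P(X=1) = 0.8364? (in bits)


H = -p*log2(p) - (1-p)*log2(1-p). -0.8364*log2(0.8364) = 0.215570; -0.1636*log2(0.1636) = 0.427283. H = 0.215570 + 0.427283 = 0.6429

0.6429 bits


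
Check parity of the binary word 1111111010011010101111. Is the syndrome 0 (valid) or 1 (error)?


Syndrome = XOR of all bits = 1 XOR 1 XOR 1 XOR 1 XOR 1 XOR 1 XOR 1 XOR 0 XOR 1 XOR 0 XOR 0 XOR 1 XOR 1 XOR 0 XOR 1 XOR 0 XOR 1 XOR 0 XOR 1 XOR 1 XOR 1 XOR 1 = 0

0


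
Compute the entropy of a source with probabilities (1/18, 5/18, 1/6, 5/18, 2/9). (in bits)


H = -sum(p_i * log2(p_i)). Terms: -(1/18)*log2(1/18) = 0.231663; -(5/18)*log2(5/18) = 0.513332; -(1/6)*log2(1/6) = 0.430827; -(5/18)*log2(5/18) = 0.513332; -(2/9)*log2(2/9) = 0.482206. H = 0.231663 + 0.513332 + 0.430827 + 0.513332 + 0.482206 = 2.1714

2.1714 bits


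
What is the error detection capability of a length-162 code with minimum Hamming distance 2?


Detection capability = d_min - 1 = 2 - 1 = 1

1 errors


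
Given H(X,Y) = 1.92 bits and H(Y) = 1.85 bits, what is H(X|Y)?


H(X|Y) = H(X,Y) - H(Y) = 1.92 - 1.85 = 0.07

0.07 bits


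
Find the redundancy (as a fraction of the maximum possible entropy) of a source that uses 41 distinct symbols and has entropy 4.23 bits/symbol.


H_max = log2(K) = log2(41) = 5.3576 bits/symbol. Redundancy = 1 - H/H_max = 1 - 4.23/5.3576 = 1 - 0.7895 = 0.2105

0.2105


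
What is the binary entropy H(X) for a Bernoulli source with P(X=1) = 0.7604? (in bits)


H = -p*log2(p) - (1-p)*log2(1-p). -0.7604*log2(0.7604) = 0.300487; -0.2396*log2(0.2396) = 0.493888. H = 0.300487 + 0.493888 = 0.7944

0.7944 bits


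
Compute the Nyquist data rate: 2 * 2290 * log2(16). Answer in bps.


Rate = 2 * B * log2(M) = 2 * 2290 * 4.0 = 18320.0

18320.0 bps


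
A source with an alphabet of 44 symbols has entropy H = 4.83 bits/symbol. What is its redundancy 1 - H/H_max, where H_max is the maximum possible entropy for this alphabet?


H_max = log2(K) = log2(44) = 5.4594 bits/symbol. Redundancy = 1 - H/H_max = 1 - 4.83/5.4594 = 1 - 0.8847 = 0.1153

0.1153


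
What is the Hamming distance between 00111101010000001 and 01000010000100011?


Count differing positions: . ^ ^ ^ ^ ^ ^ ^ . ^ . ^ . . . ^ . = 10 differences

10


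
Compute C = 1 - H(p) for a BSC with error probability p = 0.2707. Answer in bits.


H(p) = -p*log2(p) - (1-p)*log2(1-p) = -0.2707*log2(0.2707) - 0.7293*log2(0.7293) = 0.510333 + 0.332135 = 0.8425. C = 1 - H(p) = 1 - 0.8425 = 0.1575

0.1575 bits


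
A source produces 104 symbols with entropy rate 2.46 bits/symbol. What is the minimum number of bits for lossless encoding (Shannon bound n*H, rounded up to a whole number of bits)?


Minimum bits >= n * H = 104 * 2.46 = 255.84, rounded up to a whole number of bits = 256

256 bits


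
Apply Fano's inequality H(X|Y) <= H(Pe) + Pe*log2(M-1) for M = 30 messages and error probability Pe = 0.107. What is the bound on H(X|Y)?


H(Pe) = -Pe*log2(Pe) - (1-Pe)*log2(1-Pe) = -0.107*log2(0.107) - 0.893*log2(0.893) = 0.345002 + 0.145798 = 0.4908. Pe*log2(M-1) = 0.107*log2(29) = 0.519804. Bound = H(Pe) + Pe*log2(M-1) = 0.345002 + 0.145798 + 0.519804 = 1.0106

1.0106 bits


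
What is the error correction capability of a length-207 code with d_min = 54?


Correction capability = floor((d-1)/2) = floor((54-1)/2) = 26

26 errors


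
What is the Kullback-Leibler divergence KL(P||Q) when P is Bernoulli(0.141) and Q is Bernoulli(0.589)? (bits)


KL = p*log2(p/q) + (1-p)*log2((1-p)/(1-q)) = 0.141*log2(0.141/0.589) + 0.859*log2(0.859/0.411) = 0.6227

0.6227 bits


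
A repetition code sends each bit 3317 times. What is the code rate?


Rate = k/n = 1/3317

1/3317


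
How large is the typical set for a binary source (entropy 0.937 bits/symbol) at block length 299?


log2|A_typical| = nH = 299 * 0.937 = 280.163, so |A_typical| ~ 2^280.163 = 2.175e+84

2.175e+84


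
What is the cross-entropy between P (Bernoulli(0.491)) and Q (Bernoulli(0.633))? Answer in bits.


H(P,Q) = -p*log2(q) - (1-p)*log2(1-q). -0.491*log2(0.633) = 0.323924; -0.509*log2(0.367) = 0.736089. H(P,Q) = 0.323924 + 0.736089 = 1.06

1.06 bits


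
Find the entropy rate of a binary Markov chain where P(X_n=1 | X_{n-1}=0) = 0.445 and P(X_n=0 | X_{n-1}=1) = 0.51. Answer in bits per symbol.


Stationary distribution: pi_0 = p10/(p01+p10) = 0.534, pi_1 = 0.466. Entropy rate H' = pi_0*H(p01) + pi_1*H(p10) = 0.534*0.9913 + 0.466*0.9997 = 0.9952

0.9952 bits/symbol


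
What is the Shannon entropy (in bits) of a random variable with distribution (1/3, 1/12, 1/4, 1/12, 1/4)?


H = -sum(p_i * log2(p_i)). Terms: -(1/3)*log2(1/3) = 0.528321; -(1/12)*log2(1/12) = 0.298747; -(1/4)*log2(1/4) = 0.500000; -(1/12)*log2(1/12) = 0.298747; -(1/4)*log2(1/4) = 0.500000. H = 0.528321 + 0.298747 + 0.500000 + 0.298747 + 0.500000 = 2.1258

2.1258 bits


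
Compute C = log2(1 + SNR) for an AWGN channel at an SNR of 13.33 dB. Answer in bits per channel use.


SNR_linear = 10^(13.33/10) = 21.5278; C = log2(1 + SNR_linear) = log2(1 + 21.5278) = 4.4936

4.4936 bits/channel use


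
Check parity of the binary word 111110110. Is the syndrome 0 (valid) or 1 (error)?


Syndrome = XOR of all bits = 1 XOR 1 XOR 1 XOR 1 XOR 1 XOR 0 XOR 1 XOR 1 XOR 0 = 1

1
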